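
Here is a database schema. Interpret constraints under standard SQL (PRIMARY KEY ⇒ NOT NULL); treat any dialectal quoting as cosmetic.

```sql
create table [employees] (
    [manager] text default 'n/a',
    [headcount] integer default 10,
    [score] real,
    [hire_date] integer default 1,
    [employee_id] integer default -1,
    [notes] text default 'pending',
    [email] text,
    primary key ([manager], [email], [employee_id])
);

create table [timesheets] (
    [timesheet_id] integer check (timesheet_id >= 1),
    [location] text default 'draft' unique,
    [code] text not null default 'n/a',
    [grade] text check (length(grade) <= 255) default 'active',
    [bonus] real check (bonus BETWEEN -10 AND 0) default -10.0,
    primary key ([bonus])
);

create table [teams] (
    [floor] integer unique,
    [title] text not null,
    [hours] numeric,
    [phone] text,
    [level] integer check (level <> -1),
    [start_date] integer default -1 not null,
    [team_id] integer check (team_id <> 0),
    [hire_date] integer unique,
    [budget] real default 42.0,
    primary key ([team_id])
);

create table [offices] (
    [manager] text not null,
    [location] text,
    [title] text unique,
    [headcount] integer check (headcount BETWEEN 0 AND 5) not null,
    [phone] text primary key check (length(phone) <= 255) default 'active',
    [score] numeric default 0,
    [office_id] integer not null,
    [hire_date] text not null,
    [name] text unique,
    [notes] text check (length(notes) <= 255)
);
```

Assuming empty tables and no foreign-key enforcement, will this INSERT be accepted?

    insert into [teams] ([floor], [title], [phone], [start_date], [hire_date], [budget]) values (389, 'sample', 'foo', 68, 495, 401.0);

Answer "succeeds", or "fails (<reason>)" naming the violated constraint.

team_id is omitted from the column list and has no DEFAULT, so it would receive NULL.
But team_id is part of the PRIMARY KEY (implied NOT NULL).

fails (NOT NULL on team_id)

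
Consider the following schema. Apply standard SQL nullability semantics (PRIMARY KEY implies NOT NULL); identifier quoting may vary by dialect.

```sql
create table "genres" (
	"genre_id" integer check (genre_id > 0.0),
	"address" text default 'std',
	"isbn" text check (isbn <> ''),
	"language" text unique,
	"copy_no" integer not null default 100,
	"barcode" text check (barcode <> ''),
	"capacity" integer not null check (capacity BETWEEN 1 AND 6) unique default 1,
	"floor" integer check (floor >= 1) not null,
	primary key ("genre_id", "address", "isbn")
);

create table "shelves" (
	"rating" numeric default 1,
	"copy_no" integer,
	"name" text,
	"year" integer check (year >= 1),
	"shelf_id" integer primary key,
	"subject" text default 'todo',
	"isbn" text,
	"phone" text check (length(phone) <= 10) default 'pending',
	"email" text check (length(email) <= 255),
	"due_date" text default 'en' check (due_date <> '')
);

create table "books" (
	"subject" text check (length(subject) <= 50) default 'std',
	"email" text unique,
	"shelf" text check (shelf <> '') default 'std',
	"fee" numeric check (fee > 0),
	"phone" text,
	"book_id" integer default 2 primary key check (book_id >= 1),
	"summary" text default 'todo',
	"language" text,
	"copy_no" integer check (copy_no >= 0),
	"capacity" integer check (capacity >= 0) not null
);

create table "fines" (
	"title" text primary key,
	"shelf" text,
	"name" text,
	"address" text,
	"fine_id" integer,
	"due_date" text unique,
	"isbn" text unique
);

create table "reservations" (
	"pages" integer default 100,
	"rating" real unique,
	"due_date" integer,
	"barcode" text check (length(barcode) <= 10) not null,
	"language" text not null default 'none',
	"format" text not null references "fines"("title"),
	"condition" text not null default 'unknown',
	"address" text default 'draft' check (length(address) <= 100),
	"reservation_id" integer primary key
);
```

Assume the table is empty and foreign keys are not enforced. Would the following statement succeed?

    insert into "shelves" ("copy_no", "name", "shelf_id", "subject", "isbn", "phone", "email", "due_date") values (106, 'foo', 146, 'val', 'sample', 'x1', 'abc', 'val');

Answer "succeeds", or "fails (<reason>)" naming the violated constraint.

succeeds

NOT NULL columns: shelf_id is supplied.
CHECK constraints: 'x1' satisfies (length(phone) <= 10); 'abc' satisfies (length(email) <= 255); 'val' satisfies (due_date <> '').
No constraint is violated.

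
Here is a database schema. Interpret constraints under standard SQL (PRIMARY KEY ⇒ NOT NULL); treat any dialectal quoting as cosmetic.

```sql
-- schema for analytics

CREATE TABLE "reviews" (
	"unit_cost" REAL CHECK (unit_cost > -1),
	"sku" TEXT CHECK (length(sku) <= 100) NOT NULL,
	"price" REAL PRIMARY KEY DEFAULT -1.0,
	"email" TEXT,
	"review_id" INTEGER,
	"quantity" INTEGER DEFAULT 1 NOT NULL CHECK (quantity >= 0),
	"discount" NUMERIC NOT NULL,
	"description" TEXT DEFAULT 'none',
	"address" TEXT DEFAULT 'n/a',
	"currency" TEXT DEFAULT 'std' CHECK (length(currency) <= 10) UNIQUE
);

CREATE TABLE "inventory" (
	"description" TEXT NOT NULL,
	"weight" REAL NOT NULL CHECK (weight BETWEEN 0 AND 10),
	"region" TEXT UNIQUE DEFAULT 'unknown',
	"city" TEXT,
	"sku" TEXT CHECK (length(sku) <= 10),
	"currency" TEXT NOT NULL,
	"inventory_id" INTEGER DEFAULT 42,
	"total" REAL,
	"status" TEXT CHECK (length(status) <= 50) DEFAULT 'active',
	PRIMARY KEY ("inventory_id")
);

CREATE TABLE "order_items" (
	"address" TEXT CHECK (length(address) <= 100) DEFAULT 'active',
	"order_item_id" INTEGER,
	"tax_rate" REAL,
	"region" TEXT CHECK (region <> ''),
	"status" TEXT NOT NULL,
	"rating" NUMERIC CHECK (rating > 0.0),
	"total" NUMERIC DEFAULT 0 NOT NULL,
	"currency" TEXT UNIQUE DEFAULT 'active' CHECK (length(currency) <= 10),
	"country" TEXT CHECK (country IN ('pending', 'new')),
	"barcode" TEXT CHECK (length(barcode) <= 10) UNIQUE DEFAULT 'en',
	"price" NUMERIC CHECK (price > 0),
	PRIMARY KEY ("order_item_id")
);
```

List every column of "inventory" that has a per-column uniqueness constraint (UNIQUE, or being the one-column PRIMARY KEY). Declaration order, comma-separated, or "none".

- description: no UNIQUE or single-column PK constraint.
- weight: no UNIQUE or single-column PK constraint.
- region: declared UNIQUE → unique.
- city: no UNIQUE or single-column PK constraint.
- sku: no UNIQUE or single-column PK constraint.
- currency: no UNIQUE or single-column PK constraint.
- inventory_id: single-column PRIMARY KEY → unique.
- total: no UNIQUE or single-column PK constraint.
- status: no UNIQUE or single-column PK constraint.

region, inventory_id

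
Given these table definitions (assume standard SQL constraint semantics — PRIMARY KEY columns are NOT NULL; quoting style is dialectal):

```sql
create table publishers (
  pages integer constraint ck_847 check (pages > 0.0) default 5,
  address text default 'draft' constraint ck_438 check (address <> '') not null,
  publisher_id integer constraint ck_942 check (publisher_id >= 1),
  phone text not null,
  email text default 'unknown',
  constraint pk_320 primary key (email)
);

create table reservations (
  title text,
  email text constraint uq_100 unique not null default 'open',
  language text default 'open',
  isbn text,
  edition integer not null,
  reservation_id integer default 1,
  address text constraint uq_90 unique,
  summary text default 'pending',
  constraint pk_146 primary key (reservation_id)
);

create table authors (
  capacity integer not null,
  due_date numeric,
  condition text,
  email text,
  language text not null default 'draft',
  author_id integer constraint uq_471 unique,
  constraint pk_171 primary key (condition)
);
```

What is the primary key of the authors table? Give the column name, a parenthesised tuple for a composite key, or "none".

condition

condition is declared PRIMARY KEY as a table-level PRIMARY KEY clause.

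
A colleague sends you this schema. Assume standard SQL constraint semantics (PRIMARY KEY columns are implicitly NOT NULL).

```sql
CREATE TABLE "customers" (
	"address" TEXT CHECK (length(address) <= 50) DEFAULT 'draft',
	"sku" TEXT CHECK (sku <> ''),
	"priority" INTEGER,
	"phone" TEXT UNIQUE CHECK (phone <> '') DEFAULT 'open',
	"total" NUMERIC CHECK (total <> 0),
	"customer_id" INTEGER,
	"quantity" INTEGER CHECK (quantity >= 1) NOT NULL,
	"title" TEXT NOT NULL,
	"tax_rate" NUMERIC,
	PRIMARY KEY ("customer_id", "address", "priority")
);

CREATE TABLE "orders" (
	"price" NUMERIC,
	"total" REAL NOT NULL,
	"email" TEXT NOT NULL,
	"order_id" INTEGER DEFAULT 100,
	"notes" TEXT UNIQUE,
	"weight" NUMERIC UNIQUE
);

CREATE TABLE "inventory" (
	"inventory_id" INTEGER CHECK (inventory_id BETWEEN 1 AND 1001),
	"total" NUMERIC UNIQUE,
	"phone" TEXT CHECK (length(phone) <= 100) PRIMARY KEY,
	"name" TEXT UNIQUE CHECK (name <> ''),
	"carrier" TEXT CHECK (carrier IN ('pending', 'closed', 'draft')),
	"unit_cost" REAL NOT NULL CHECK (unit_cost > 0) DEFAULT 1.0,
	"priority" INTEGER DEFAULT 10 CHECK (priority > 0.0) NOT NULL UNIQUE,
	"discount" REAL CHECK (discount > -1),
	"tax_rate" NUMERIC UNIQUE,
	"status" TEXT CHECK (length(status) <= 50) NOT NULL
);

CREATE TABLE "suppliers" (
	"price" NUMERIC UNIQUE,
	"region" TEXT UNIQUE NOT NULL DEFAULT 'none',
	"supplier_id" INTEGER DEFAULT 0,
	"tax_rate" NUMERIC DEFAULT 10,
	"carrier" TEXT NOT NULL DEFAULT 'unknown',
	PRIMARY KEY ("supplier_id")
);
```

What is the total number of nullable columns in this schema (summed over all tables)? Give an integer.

customers: 4 nullable (sku, phone, total, tax_rate — PK (customer_id, address, priority) and explicit NOT NULL columns excluded).
orders: 4 nullable (price, order_id, notes, weight — PK none and explicit NOT NULL columns excluded).
inventory: 6 nullable (inventory_id, total, name, carrier, discount, tax_rate — PK (phone) and explicit NOT NULL columns excluded).
suppliers: 2 nullable (price, tax_rate — PK (supplier_id) and explicit NOT NULL columns excluded).
Total: 4 + 4 + 6 + 2 = 16.

16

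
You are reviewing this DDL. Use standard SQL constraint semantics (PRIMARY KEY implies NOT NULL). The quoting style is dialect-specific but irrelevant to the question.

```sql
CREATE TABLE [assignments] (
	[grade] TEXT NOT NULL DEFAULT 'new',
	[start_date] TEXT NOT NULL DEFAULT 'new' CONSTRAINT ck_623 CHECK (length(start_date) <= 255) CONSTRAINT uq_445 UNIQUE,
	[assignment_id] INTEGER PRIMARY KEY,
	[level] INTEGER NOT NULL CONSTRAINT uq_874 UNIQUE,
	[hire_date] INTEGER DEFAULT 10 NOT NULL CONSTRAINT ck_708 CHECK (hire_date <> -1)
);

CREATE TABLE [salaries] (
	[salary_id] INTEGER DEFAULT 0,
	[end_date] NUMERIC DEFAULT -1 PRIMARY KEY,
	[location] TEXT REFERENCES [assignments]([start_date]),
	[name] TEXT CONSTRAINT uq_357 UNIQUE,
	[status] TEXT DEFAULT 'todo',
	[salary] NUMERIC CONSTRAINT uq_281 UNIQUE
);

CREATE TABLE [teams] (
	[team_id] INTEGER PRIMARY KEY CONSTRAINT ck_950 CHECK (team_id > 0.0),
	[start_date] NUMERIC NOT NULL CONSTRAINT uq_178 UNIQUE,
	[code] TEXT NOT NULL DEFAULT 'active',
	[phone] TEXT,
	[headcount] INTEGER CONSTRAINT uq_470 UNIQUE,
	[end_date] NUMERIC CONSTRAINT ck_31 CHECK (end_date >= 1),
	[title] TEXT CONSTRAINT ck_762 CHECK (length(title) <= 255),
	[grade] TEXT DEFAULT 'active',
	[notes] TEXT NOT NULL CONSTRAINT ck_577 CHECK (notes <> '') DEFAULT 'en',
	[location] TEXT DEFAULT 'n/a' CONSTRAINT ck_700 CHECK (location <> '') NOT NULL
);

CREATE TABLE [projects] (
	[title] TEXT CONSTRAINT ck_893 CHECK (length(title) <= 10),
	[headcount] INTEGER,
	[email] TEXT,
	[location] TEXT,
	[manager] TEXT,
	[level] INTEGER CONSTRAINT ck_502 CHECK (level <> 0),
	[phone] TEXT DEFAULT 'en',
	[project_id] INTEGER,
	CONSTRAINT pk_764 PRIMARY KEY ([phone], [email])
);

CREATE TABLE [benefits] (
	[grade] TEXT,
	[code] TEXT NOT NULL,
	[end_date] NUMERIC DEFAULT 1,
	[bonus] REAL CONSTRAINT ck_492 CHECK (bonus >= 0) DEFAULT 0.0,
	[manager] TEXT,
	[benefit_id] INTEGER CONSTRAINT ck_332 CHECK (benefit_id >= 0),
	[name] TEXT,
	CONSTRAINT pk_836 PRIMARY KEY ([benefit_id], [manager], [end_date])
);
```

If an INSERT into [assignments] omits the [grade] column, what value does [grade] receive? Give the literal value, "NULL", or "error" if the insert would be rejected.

'new'

grade has an explicit DEFAULT 'new'.
When the column is omitted from an INSERT, that default is used.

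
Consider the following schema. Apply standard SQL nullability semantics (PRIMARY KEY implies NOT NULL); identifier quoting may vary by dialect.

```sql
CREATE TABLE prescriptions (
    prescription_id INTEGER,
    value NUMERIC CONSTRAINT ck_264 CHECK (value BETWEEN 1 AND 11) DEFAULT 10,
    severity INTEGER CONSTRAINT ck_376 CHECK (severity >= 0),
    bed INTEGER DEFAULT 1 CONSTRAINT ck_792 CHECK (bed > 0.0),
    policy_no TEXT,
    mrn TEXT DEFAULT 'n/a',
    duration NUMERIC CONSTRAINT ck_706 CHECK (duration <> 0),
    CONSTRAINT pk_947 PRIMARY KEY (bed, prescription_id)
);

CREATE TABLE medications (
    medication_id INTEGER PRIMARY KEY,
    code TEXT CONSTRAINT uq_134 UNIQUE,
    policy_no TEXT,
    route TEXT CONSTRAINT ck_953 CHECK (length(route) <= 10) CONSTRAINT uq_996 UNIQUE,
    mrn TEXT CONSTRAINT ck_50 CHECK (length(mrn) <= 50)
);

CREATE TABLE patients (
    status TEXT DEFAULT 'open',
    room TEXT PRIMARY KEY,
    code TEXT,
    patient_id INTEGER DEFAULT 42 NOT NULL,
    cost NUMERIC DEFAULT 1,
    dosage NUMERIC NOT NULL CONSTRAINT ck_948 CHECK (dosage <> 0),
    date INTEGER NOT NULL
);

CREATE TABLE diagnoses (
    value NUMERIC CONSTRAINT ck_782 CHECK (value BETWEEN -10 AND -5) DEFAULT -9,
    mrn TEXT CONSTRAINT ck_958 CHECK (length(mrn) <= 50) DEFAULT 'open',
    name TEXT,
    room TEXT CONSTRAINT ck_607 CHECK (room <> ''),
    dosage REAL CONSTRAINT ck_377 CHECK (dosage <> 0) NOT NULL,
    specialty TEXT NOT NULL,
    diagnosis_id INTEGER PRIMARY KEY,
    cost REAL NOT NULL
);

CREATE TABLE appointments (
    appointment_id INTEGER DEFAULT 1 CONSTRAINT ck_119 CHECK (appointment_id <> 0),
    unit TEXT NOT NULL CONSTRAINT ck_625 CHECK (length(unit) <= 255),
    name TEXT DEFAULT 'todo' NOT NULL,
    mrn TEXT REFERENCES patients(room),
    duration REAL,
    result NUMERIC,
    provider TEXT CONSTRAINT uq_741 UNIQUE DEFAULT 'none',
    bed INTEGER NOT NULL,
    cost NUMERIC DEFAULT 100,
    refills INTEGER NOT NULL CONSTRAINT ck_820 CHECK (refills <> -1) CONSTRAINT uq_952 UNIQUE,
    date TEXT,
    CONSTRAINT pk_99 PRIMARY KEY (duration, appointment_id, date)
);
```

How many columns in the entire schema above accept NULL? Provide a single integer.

prescriptions: 5 nullable (value, severity, policy_no, mrn, duration — PK (bed, prescription_id) and explicit NOT NULL columns excluded).
medications: 4 nullable (code, policy_no, route, mrn — PK (medication_id) and explicit NOT NULL columns excluded).
patients: 3 nullable (status, code, cost — PK (room) and explicit NOT NULL columns excluded).
diagnoses: 4 nullable (value, mrn, name, room — PK (diagnosis_id) and explicit NOT NULL columns excluded).
appointments: 4 nullable (mrn, result, provider, cost — PK (duration, appointment_id, date) and explicit NOT NULL columns excluded).
Total: 5 + 4 + 3 + 4 + 4 = 20.

20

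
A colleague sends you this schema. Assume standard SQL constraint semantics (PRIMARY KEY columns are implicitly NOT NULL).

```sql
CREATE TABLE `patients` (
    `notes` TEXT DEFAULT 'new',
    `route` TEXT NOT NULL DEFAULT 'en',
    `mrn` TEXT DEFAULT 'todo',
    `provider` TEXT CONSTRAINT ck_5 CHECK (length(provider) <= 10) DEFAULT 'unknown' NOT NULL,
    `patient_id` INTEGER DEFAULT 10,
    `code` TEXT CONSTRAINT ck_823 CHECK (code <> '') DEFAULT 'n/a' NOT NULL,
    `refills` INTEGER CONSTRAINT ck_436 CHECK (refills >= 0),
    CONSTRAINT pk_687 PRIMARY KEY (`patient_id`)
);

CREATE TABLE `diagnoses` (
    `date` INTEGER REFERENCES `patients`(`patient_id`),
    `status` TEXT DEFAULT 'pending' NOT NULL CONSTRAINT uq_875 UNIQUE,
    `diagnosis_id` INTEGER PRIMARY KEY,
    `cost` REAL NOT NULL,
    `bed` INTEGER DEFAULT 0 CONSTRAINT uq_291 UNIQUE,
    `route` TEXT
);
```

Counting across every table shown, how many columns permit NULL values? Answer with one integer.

6

patients: 3 nullable (notes, mrn, refills — PK (patient_id) and explicit NOT NULL columns excluded).
diagnoses: 3 nullable (date, bed, route — PK (diagnosis_id) and explicit NOT NULL columns excluded).
Total: 3 + 3 = 6.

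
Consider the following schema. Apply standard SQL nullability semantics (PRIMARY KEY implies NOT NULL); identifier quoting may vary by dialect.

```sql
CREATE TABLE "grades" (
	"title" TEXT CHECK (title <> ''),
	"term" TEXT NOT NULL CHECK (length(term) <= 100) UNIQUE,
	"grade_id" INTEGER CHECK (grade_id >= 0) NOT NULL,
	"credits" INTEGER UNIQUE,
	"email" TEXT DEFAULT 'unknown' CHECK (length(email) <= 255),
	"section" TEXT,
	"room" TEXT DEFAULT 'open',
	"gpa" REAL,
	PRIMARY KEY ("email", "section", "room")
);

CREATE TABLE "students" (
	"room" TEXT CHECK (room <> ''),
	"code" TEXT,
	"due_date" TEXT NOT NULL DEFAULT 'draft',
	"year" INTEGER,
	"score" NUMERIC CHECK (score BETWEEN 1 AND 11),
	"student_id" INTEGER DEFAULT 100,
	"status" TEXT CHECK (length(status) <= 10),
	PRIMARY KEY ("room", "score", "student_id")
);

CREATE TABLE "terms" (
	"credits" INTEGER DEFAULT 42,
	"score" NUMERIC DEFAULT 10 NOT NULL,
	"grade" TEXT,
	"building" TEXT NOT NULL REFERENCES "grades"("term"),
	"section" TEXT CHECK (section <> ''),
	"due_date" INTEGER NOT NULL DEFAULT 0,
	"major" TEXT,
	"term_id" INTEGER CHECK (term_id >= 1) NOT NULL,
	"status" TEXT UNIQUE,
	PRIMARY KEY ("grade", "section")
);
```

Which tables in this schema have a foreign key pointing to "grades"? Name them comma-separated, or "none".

- terms.building references grades(term).

terms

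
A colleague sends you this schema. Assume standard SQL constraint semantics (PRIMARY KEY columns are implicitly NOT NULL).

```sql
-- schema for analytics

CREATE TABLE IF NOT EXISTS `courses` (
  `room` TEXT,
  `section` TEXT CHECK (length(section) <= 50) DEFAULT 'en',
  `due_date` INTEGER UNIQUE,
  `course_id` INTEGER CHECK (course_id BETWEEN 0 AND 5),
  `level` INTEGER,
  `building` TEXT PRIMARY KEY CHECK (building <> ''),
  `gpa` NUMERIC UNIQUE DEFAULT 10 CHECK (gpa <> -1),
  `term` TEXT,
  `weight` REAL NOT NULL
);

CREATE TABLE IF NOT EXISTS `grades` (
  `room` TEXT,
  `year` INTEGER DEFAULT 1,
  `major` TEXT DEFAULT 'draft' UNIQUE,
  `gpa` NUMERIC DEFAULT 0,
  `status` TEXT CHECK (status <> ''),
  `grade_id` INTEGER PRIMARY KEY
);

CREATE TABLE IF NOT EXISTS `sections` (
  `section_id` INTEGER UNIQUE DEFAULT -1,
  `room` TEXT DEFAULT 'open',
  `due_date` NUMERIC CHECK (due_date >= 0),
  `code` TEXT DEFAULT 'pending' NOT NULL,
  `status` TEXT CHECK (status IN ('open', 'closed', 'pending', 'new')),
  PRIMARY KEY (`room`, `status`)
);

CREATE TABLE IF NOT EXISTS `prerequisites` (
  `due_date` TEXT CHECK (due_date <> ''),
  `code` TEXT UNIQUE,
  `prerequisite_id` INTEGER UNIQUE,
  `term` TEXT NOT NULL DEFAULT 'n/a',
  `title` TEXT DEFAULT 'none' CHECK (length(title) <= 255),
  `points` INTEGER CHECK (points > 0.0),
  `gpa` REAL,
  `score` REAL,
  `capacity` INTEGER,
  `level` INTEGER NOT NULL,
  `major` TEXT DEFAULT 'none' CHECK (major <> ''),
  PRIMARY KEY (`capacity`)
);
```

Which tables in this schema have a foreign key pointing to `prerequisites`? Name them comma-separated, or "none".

No REFERENCES clause anywhere in the schema names prerequisites.

none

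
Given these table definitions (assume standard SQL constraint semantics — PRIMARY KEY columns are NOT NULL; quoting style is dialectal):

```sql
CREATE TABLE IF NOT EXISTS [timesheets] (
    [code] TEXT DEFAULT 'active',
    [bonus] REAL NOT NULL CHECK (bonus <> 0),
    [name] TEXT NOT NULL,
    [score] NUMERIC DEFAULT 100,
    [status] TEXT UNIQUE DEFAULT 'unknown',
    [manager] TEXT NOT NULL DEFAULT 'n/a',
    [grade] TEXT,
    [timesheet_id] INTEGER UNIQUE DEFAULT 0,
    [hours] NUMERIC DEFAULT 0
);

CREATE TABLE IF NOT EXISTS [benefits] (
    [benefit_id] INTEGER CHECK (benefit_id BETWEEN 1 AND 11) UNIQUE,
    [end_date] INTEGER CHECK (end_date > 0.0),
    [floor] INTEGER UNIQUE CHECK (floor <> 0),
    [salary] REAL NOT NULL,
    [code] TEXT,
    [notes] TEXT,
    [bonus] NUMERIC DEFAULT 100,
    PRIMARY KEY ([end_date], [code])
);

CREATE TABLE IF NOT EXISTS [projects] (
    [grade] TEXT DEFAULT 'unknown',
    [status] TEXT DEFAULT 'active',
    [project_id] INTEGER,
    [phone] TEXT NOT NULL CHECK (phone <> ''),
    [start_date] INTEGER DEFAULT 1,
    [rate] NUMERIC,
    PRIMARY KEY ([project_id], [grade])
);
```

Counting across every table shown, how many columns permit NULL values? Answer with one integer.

timesheets: 6 nullable (code, score, status, grade, timesheet_id, hours — PK none and explicit NOT NULL columns excluded).
benefits: 4 nullable (benefit_id, floor, notes, bonus — PK (end_date, code) and explicit NOT NULL columns excluded).
projects: 3 nullable (status, start_date, rate — PK (project_id, grade) and explicit NOT NULL columns excluded).
Total: 6 + 4 + 3 = 13.

13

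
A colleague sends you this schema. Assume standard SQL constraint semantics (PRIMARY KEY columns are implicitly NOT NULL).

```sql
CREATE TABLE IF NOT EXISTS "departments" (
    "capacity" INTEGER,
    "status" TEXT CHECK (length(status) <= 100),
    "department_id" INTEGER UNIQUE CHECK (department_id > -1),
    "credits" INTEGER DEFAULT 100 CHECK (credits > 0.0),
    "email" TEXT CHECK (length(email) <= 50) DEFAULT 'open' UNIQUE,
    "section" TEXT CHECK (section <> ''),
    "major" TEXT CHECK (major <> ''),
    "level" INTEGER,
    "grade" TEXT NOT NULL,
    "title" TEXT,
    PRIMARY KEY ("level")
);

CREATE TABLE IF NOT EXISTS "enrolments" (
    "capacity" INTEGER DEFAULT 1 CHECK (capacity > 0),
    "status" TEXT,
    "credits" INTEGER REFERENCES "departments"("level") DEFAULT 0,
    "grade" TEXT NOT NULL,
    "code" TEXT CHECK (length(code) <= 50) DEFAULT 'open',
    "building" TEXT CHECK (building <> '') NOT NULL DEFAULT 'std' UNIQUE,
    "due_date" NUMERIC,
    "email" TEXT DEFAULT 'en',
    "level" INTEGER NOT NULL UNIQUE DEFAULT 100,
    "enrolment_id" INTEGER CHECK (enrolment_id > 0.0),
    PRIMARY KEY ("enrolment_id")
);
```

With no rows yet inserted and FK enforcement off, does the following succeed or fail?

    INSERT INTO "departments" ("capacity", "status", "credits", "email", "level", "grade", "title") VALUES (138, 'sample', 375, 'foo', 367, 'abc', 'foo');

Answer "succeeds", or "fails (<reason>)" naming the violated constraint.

succeeds

NOT NULL columns: grade is supplied; level is supplied.
CHECK constraints: 'sample' satisfies (length(status) <= 100); 375 satisfies (credits > 0.0); 'foo' satisfies (length(email) <= 50).
No constraint is violated.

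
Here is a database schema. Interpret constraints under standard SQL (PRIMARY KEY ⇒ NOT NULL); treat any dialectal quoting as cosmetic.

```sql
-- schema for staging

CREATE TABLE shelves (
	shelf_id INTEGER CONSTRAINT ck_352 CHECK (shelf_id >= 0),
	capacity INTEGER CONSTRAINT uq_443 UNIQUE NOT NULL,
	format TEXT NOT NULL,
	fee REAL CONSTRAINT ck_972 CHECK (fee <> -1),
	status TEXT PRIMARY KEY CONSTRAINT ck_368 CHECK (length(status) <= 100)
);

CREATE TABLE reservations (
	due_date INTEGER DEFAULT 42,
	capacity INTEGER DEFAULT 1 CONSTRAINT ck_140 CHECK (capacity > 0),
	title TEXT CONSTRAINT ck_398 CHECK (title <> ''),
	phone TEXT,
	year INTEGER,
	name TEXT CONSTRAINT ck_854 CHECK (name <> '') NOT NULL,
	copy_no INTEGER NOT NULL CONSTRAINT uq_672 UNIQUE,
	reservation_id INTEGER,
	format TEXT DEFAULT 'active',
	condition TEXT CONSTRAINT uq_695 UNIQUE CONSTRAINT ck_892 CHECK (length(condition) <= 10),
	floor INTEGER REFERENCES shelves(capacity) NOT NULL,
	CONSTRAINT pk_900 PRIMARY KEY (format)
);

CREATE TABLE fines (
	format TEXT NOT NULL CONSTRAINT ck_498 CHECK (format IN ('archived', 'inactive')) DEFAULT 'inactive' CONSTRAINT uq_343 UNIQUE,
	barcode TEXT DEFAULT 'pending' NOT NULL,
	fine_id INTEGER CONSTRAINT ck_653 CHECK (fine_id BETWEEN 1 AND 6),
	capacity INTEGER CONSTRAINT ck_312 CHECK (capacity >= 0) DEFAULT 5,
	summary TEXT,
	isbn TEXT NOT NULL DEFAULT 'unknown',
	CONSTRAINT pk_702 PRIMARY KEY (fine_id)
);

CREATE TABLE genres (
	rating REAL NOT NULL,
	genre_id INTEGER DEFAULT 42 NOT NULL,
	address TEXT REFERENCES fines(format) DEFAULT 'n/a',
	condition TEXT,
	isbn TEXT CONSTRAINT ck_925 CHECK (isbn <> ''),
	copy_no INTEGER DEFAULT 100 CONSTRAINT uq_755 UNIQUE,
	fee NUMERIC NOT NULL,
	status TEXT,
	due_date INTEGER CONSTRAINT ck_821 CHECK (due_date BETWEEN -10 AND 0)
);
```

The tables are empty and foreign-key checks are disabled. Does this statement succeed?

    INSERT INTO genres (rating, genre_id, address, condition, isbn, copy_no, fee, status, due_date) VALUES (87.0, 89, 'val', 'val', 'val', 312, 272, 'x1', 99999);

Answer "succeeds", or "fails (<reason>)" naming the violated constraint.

The value 99999 for due_date violates CHECK (due_date BETWEEN -10 AND 0).

fails (CHECK on due_date)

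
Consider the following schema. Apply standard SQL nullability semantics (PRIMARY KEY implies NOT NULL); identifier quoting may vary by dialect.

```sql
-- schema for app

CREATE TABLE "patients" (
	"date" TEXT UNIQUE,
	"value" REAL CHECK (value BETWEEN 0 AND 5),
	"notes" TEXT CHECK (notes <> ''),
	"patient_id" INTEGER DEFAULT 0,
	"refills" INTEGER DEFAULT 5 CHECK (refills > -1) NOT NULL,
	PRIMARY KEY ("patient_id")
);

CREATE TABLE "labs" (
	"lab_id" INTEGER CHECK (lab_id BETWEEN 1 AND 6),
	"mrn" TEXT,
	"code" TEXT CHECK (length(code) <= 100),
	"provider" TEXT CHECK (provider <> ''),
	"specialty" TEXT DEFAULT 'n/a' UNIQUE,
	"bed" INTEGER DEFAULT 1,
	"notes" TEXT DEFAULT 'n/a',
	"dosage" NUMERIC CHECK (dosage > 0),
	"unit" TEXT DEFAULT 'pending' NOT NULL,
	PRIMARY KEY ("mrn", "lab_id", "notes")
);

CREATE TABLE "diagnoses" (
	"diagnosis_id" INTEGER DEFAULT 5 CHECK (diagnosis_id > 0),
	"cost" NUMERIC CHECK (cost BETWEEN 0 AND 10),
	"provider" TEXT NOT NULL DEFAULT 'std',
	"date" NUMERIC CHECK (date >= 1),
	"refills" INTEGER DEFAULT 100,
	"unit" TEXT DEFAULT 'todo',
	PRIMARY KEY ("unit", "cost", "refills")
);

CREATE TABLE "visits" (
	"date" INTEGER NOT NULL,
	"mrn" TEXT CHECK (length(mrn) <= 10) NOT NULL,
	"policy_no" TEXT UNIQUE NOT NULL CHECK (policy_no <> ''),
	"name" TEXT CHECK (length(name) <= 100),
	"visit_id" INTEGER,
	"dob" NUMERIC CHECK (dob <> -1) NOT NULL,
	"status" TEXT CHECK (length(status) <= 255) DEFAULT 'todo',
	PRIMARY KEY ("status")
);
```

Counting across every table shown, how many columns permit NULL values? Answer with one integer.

patients: 3 nullable (date, value, notes — PK (patient_id) and explicit NOT NULL columns excluded).
labs: 5 nullable (code, provider, specialty, bed, dosage — PK (mrn, lab_id, notes) and explicit NOT NULL columns excluded).
diagnoses: 2 nullable (diagnosis_id, date — PK (unit, cost, refills) and explicit NOT NULL columns excluded).
visits: 2 nullable (name, visit_id — PK (status) and explicit NOT NULL columns excluded).
Total: 3 + 5 + 2 + 2 = 12.

12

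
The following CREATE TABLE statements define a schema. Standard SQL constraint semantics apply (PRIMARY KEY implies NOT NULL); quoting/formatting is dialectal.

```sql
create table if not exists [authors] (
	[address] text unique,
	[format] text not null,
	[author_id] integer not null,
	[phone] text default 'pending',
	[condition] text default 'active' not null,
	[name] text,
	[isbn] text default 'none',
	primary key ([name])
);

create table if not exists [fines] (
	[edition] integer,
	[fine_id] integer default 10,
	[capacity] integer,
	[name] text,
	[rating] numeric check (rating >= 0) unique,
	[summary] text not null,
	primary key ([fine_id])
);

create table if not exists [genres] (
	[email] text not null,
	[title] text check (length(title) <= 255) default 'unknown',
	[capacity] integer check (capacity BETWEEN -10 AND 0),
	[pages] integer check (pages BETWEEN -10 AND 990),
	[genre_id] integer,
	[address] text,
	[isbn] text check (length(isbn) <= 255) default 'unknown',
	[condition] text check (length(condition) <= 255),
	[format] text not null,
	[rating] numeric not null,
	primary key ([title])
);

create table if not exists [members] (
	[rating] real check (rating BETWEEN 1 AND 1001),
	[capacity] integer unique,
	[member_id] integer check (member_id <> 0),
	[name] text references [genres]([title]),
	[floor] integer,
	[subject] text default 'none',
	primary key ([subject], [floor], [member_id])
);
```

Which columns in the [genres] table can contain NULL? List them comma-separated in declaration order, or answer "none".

capacity, pages, genre_id, address, isbn, condition

- email: declared NOT NULL → not nullable.
- title: part of the PRIMARY KEY, which implies NOT NULL → not nullable.
- capacity: CHECK does not forbid NULL (a CHECK constraint passes when its expression is NULL) → nullable.
- pages: CHECK does not forbid NULL (a CHECK constraint passes when its expression is NULL) → nullable.
- genre_id: no NOT NULL constraint applies → nullable.
- address: no NOT NULL constraint applies → nullable.
- isbn: CHECK does not forbid NULL (a CHECK constraint passes when its expression is NULL) → nullable.
- condition: CHECK does not forbid NULL (a CHECK constraint passes when its expression is NULL) → nullable.
- format: declared NOT NULL → not nullable.
- rating: declared NOT NULL → not nullable.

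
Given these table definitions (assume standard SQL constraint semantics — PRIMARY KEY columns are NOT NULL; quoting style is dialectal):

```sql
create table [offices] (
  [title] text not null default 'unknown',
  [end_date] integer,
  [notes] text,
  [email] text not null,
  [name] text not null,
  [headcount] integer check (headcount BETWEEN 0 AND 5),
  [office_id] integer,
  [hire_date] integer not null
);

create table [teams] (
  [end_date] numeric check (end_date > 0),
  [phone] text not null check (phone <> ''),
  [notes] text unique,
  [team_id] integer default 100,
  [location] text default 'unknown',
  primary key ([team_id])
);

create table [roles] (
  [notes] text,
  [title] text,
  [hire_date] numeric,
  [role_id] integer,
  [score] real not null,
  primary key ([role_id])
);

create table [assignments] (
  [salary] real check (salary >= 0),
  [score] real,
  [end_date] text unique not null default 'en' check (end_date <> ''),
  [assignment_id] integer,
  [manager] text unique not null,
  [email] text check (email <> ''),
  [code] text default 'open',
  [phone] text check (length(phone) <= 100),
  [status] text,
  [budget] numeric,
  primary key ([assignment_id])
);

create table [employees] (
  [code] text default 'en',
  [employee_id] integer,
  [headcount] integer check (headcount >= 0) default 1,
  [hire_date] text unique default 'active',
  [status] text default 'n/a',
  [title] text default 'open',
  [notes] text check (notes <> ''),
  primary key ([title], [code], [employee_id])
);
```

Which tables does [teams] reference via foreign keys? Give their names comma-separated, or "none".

No column in teams has a REFERENCES clause.

none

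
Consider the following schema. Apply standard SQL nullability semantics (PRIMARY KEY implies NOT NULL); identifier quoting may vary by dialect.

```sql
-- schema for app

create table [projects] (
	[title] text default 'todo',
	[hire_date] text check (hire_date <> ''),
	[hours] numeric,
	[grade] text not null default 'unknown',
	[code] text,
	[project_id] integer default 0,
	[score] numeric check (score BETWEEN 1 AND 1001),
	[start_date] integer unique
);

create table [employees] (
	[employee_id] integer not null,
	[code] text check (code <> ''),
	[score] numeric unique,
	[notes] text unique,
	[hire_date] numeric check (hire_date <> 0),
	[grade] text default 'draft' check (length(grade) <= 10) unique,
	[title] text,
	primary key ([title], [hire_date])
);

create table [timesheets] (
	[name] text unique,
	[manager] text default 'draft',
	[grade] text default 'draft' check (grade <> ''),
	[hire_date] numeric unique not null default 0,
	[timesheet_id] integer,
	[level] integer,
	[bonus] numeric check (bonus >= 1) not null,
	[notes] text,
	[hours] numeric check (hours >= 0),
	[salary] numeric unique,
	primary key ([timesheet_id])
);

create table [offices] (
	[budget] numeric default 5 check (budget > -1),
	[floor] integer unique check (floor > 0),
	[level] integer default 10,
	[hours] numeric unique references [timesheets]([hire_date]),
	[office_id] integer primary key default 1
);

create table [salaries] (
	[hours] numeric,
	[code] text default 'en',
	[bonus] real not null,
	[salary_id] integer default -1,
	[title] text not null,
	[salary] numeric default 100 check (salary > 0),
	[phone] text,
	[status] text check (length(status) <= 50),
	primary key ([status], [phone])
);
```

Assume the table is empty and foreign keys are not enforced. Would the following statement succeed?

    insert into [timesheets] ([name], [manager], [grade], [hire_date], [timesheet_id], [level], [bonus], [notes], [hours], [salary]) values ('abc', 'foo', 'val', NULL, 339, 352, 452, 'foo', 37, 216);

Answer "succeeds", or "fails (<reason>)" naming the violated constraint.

hire_date is explicitly set to NULL, but hire_date is declared NOT NULL.

fails (NOT NULL on hire_date)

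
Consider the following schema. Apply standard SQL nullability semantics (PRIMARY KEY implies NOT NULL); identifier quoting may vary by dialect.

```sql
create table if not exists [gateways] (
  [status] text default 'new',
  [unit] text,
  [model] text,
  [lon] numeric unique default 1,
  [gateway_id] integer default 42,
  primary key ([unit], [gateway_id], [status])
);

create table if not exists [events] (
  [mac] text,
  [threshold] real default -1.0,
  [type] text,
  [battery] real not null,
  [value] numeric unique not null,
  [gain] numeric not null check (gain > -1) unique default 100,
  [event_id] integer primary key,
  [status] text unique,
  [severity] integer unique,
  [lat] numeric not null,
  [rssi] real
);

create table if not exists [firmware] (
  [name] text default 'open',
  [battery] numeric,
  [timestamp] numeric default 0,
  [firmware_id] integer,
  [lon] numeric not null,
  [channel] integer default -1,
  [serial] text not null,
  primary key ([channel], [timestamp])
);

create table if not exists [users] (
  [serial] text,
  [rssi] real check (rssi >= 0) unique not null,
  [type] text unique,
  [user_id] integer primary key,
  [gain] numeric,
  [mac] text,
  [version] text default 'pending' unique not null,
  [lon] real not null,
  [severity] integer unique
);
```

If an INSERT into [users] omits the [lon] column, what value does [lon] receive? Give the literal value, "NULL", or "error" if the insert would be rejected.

lon has no DEFAULT clause.
Omitting it would insert NULL, but it is declared NOT NULL, so the INSERT fails.

error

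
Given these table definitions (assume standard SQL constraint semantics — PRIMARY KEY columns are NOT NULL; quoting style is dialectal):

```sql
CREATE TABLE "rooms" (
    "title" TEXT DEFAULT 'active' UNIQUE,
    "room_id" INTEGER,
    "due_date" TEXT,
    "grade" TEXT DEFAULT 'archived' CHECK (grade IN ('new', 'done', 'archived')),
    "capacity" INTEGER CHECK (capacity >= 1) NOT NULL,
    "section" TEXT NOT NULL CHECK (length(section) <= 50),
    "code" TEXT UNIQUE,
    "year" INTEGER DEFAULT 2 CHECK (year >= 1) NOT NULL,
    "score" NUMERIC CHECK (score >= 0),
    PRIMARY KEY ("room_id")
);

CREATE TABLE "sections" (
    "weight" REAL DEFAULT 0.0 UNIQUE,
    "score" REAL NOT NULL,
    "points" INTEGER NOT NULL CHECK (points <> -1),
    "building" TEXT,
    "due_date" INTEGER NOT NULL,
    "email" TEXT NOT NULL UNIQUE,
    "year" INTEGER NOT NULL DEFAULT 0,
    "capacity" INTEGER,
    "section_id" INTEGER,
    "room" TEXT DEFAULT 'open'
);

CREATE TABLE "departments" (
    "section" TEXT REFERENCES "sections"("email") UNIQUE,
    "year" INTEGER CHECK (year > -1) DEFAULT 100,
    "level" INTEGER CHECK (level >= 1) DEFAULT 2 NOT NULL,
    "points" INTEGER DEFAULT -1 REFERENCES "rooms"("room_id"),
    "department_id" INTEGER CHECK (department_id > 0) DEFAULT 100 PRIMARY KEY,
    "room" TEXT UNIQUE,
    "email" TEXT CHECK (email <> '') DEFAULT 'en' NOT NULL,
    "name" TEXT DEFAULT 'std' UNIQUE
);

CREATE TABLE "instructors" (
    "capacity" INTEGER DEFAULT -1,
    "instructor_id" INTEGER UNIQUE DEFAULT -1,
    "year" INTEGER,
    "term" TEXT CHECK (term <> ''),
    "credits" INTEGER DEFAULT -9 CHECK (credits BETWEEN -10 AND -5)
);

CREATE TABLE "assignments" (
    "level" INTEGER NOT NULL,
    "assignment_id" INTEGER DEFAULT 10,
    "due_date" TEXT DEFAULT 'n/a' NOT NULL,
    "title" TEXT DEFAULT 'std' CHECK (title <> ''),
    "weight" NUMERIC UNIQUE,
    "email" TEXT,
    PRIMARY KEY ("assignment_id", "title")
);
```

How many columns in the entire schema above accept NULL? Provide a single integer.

rooms: 5 nullable (title, due_date, grade, code, score — PK (room_id) and explicit NOT NULL columns excluded).
sections: 5 nullable (weight, building, capacity, section_id, room — PK none and explicit NOT NULL columns excluded).
departments: 5 nullable (section, year, points, room, name — PK (department_id) and explicit NOT NULL columns excluded).
instructors: 5 nullable (capacity, instructor_id, year, term, credits — PK none and explicit NOT NULL columns excluded).
assignments: 2 nullable (weight, email — PK (assignment_id, title) and explicit NOT NULL columns excluded).
Total: 5 + 5 + 5 + 5 + 2 = 22.

22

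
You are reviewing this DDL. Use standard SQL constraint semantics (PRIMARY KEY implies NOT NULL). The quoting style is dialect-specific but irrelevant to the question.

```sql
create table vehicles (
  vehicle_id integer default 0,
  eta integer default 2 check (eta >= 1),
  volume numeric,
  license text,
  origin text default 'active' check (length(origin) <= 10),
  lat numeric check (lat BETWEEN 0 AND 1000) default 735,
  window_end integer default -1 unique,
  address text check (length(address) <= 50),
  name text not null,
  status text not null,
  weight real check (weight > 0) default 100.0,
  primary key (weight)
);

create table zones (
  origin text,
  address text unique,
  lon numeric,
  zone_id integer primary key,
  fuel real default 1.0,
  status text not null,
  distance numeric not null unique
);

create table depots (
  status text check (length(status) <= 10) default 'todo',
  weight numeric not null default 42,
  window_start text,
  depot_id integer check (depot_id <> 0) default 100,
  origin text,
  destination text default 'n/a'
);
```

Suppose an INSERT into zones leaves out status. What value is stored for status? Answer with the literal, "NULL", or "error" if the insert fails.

error

status has no DEFAULT clause.
Omitting it would insert NULL, but it is declared NOT NULL, so the INSERT fails.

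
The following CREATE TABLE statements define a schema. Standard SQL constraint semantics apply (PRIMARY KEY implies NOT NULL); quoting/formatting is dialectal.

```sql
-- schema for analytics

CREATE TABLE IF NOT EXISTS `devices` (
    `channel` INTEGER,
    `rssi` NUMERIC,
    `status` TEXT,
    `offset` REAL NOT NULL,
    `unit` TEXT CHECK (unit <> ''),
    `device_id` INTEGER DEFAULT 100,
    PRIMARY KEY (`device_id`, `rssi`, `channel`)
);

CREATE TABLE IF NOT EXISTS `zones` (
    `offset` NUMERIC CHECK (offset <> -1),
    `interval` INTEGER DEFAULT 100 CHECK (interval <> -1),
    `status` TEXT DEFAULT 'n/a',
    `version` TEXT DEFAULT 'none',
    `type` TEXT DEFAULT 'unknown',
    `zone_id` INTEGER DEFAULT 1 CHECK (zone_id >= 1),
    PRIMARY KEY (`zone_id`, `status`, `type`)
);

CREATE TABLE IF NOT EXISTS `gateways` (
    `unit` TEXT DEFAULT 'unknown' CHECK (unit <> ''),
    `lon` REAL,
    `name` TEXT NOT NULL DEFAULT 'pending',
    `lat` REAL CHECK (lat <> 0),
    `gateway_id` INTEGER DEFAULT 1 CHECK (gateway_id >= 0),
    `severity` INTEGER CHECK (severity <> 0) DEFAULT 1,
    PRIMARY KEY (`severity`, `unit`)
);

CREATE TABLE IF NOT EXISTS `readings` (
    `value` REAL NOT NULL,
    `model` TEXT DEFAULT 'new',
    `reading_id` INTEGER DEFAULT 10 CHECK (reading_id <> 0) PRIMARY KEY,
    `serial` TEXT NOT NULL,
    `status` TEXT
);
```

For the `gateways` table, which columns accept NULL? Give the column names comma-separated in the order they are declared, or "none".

lon, lat, gateway_id

- unit: part of the PRIMARY KEY, which implies NOT NULL → not nullable.
- lon: no NOT NULL constraint applies → nullable.
- name: declared NOT NULL → not nullable.
- lat: CHECK does not forbid NULL (a CHECK constraint passes when its expression is NULL) → nullable.
- gateway_id: CHECK does not forbid NULL (a CHECK constraint passes when its expression is NULL) → nullable.
- severity: part of the PRIMARY KEY, which implies NOT NULL → not nullable.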